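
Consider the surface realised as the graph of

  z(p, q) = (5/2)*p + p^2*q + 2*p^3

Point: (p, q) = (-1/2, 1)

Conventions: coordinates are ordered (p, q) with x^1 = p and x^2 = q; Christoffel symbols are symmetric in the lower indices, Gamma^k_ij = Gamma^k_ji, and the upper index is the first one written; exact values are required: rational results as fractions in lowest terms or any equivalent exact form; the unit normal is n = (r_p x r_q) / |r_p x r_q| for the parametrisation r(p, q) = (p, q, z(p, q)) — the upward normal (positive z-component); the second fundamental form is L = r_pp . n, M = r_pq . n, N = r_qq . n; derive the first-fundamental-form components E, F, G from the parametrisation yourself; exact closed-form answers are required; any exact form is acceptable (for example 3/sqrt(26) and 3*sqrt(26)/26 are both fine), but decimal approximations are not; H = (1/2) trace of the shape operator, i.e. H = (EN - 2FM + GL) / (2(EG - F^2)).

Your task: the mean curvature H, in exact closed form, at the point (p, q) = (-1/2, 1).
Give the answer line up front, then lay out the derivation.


Answer: H = -88*sqrt(161)/25921

z_p = 3, z_q = 1/4, z_pp = -4, z_pq = -1, z_qq = 0
E = 10, F = 3/4, G = 17/16; answer radicand W^2 = 161/16
unnormalised second-form numerators: l = -4, m = -1, n = 0; L = l/sqrt(161/16), and similarly M = m/sqrt(W^2), N = n/sqrt(W^2)
H = (E*n - 2*F*m + G*l) / (2*(EG - F^2)*sqrt(W^2)); E*n - 2*F*m + G*l = -11/4, EG - F^2 = 161/16, so H = (-22/161)/sqrt(161/16)


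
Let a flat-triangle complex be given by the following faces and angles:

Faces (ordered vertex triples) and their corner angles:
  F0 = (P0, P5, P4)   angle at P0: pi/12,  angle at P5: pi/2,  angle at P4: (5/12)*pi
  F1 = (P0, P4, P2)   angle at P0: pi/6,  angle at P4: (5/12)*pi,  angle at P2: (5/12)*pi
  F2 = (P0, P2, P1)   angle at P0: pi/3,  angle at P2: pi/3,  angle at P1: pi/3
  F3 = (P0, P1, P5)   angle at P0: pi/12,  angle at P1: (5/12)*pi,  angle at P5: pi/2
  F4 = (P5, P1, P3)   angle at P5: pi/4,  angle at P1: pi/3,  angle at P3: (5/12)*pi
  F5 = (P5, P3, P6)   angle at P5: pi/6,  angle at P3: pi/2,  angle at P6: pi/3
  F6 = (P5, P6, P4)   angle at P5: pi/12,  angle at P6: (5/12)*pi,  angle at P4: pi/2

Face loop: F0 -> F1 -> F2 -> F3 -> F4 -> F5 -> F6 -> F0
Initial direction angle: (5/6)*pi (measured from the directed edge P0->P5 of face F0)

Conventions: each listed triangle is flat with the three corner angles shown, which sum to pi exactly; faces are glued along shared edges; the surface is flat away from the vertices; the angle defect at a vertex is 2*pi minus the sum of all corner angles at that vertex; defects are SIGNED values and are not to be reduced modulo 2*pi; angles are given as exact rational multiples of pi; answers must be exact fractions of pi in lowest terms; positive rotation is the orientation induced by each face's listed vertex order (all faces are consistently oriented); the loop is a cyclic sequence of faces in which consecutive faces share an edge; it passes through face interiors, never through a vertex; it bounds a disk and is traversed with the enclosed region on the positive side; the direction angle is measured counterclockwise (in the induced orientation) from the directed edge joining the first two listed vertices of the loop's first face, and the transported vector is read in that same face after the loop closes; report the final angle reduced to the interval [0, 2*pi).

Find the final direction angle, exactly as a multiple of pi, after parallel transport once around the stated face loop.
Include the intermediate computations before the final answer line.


enclosed vertex P0: corner angles sum to (2/3)*pi, defect = 2*pi - (2/3)*pi = (4/3)*pi
enclosed vertex P5: corner angles sum to (3/2)*pi, defect = 2*pi - (3/2)*pi = pi/2
the final direction is the initial angle plus the enclosed defects, taken mod 2*pi in the induced orientation
final angle = (5/6)*pi + (11/6)*pi = (2/3)*pi (mod 2*pi)

Answer: final direction angle = (2/3)*pi


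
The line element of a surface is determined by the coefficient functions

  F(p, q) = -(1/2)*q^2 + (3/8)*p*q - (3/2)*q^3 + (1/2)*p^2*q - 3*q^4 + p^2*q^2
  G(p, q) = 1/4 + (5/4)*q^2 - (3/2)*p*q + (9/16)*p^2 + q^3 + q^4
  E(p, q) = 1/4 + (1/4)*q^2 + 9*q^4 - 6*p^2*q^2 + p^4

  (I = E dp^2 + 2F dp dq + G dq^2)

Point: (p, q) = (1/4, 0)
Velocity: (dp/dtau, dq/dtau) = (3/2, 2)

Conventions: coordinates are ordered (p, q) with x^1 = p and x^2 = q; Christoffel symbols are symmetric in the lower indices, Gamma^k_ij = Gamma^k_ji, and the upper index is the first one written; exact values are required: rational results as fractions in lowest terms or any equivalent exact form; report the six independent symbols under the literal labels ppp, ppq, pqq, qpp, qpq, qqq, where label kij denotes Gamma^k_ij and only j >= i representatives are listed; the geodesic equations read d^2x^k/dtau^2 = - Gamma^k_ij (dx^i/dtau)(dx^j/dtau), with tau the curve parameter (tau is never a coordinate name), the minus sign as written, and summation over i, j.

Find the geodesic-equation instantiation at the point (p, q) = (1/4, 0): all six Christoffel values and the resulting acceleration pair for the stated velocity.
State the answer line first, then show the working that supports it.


Answer: Gamma_ppp = 8/65, Gamma_ppq = 0, Gamma_pqq = -4/65, Gamma_qpp = 0, Gamma_qpq = 36/73, Gamma_qqq = -48/73; accelerations (d^2p/dtau^2, d^2q/dtau^2) = (-2/65, -24/73)

E = 65/256, F = 0, G = 73/256 at the point
E_p = 1/16, E_q = 0, F_p = 0, F_q = 1/8, G_p = 9/32, G_q = -3/8
EG - F^2 = 4745/65536;  g^inv = (65536/4745) * [[73/256, 0], [0, 65/256]]
first-kind symbols [ij,l] = (1/2)(d_i g_jl + d_j g_il - d_l g_ij): [pp,p] = E_p/2 = 1/32, [pp,q] = F_p - E_q/2 = 0, [pq,p] = E_q/2 = 0, [pq,q] = G_p/2 = 9/64, [qq,p] = F_q - G_p/2 = -1/64, [qq,q] = G_q/2 = -3/16
Gamma^p_ij = (G*[ij,p] - F*[ij,q])/(EG - F^2), Gamma^q_ij = (E*[ij,q] - F*[ij,p])/(EG - F^2)
Gamma_ppp = 8/65, Gamma_ppq = 0, Gamma_pqq = -4/65, Gamma_qpp = 0, Gamma_qpq = 36/73, Gamma_qqq = -48/73
d^2p/dtau^2 = -(Gamma_ppp*(3/2)^2 + 2*Gamma_ppq*(3/2)*(2) + Gamma_pqq*(2)^2) = -2/65
d^2q/dtau^2 = -(Gamma_qpp*(3/2)^2 + 2*Gamma_qpq*(3/2)*(2) + Gamma_qqq*(2)^2) = -24/73


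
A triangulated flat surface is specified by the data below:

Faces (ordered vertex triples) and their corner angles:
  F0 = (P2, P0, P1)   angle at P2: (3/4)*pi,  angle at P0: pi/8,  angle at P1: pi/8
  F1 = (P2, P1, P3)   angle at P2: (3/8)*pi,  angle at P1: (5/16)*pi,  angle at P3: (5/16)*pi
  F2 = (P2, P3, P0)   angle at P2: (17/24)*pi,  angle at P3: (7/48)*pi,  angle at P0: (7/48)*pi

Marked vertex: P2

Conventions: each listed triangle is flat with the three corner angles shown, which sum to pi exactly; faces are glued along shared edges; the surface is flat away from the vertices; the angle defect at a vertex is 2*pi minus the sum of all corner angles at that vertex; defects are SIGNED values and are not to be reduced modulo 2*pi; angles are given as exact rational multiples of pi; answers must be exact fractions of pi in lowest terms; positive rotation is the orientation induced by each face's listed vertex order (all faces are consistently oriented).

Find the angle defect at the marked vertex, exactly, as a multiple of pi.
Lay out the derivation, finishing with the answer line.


Sum of corner angles at P2: (11/6)*pi
defect = 2*pi - (11/6)*pi

Answer: defect(P2) = pi/6


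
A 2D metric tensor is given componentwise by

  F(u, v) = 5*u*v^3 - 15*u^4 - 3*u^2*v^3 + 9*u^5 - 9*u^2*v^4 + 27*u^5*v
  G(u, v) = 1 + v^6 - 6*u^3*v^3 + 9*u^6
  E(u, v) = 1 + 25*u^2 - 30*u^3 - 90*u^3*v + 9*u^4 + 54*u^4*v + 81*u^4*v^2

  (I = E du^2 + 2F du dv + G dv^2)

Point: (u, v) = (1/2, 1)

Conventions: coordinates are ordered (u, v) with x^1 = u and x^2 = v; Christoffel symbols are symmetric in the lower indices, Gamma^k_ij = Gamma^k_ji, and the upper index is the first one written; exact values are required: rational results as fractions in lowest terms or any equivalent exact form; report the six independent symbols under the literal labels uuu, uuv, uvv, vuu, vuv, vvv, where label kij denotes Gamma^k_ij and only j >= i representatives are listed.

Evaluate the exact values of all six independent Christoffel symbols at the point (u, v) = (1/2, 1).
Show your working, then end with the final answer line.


E = 5/4, F = -5/16, G = 89/64 at the point
E_u = 7, E_v = 9/4, F_u = -13/4, F_v = -93/32, G_u = -45/16, G_v = 15/4
EG - F^2 = 105/64;  g^inv = (64/105) * [[89/64, 5/16], [5/16, 5/4]]
first-kind symbols [ij,l] = (1/2)(d_i g_jl + d_j g_il - d_l g_ij): [uu,u] = E_u/2 = 7/2, [uu,v] = F_u - E_v/2 = -35/8, [uv,u] = E_v/2 = 9/8, [uv,v] = G_u/2 = -45/32, [vv,u] = F_v - G_u/2 = -3/2, [vv,v] = G_v/2 = 15/8
Gamma^u_ij = (G*[ij,u] - F*[ij,v])/(EG - F^2), Gamma^v_ij = (E*[ij,v] - F*[ij,u])/(EG - F^2)

Answer: Gamma_uuu = 32/15, Gamma_uuv = 24/35, Gamma_uvv = -32/35, Gamma_vuu = -8/3, Gamma_vuv = -6/7, Gamma_vvv = 8/7


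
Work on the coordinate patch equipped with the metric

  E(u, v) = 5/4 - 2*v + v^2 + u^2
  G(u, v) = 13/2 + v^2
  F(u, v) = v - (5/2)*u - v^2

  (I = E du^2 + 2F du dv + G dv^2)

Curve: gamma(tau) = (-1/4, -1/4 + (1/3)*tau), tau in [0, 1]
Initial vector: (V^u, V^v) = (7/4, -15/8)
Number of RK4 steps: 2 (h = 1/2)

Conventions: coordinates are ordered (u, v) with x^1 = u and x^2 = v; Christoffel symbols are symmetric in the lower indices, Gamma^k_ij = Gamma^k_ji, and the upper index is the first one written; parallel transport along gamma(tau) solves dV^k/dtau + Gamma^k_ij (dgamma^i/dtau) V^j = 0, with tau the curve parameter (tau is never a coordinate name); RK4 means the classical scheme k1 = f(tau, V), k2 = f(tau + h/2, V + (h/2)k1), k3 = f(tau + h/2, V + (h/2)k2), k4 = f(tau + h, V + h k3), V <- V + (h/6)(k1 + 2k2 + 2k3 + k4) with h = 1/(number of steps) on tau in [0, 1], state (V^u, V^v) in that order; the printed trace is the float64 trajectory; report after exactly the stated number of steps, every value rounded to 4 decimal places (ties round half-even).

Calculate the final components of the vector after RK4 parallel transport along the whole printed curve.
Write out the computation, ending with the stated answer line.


gamma'(tau) = (0, 1/3); f(tau, V)^k = -Gamma^k_ij(gamma(tau)) gamma'^i(tau) V^j; h = 1/2; intermediate values shown to 6 dp
curve data and Christoffel symbols at the stage parameters:
  tau = 0.000000: gamma = (-0.250000, -0.250000), gamma' = (0.000000, 0.333333); Gamma_uuu = -0.102400, Gamma_uuv = -0.672000, Gamma_uvv = 0.812800, Gamma_vuu = -0.185600, Gamma_vuv = 0.032000, Gamma_vvv = -0.076800
  tau = 0.250000: gamma = (-0.250000, -0.166667), gamma' = (0.000000, 0.333333); Gamma_uuu = -0.098502, Gamma_uuv = -0.709128, Gamma_uvv = 0.817114, Gamma_vuu = -0.197758, Gamma_vuv = 0.046772, Gamma_vvv = -0.079427
  tau = 0.500000: gamma = (-0.250000, -0.083333), gamma' = (0.000000, 0.333333); Gamma_uuu = -0.092626, Gamma_uuv = -0.751183, Gamma_uvv = 0.813715, Gamma_vuu = -0.210104, Gamma_vuv = 0.061730, Gamma_vvv = -0.079676
  tau = 0.750000: gamma = (-0.250000, 0.000000), gamma' = (0.000000, 0.333333); Gamma_uuu = -0.084453, Gamma_uuv = -0.798464, Gamma_uvv = 0.798464, Gamma_vuu = -0.222649, Gamma_vuv = 0.076775, Gamma_vvv = -0.076775
  tau = 1.000000: gamma = (-0.250000, 0.083333), gamma' = (0.000000, 0.333333); Gamma_uuu = -0.073647, Gamma_uuv = -0.850992, Gamma_uvv = 0.765290, Gamma_vuu = -0.235391, Gamma_vuv = 0.091729, Gamma_vvv = -0.069684
step 0: V^u = 1.7500, V^v = -1.8750
step 1: k1 = (0.900000, -0.066667), k2 = (0.982078, -0.080875), k3 = (0.987896, -0.081289), k4 = (1.081468, -0.097050); V <- V + (h/6)(k1 + 2k2 + 2k3 + k4): V^u = 2.2435, V^v = -1.9157
step 2: k1 = (1.081351, -0.097040), k2 = (1.185379, -0.113979), k3 = (1.193428, -0.114753), k4 = (1.308970, -0.132672); V <- V + (h/6)(k1 + 2k2 + 2k3 + k4): V^u = 2.8391, V^v = -1.9729

Answer: V^u = 2.8391, V^v = -1.9729


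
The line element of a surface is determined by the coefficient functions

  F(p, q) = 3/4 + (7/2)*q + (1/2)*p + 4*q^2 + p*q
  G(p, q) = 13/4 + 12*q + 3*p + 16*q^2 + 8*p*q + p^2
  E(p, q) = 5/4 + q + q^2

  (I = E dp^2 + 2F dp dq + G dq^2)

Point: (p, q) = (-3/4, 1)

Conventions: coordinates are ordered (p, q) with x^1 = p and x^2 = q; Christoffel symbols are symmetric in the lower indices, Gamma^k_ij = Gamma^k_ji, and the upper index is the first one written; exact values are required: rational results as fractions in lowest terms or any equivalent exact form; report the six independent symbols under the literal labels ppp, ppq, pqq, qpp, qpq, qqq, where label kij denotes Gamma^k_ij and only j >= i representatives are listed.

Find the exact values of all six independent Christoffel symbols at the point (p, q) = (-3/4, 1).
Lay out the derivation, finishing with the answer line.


E = 13/4, F = 57/8, G = 377/16 at the point
E_p = 0, E_q = 3, F_p = 3/2, F_q = 43/4, G_p = 19/2, G_q = 38
EG - F^2 = 413/16;  g^inv = (16/413) * [[377/16, -57/8], [-57/8, 13/4]]
first-kind symbols [ij,l] = (1/2)(d_i g_jl + d_j g_il - d_l g_ij): [pp,p] = E_p/2 = 0, [pp,q] = F_p - E_q/2 = 0, [pq,p] = E_q/2 = 3/2, [pq,q] = G_p/2 = 19/4, [qq,p] = F_q - G_p/2 = 6, [qq,q] = G_q/2 = 19
Gamma^p_ij = (G*[ij,p] - F*[ij,q])/(EG - F^2), Gamma^q_ij = (E*[ij,q] - F*[ij,p])/(EG - F^2)

Answer: Gamma_ppp = 0, Gamma_ppq = 24/413, Gamma_pqq = 96/413, Gamma_qpp = 0, Gamma_qpq = 76/413, Gamma_qqq = 304/413


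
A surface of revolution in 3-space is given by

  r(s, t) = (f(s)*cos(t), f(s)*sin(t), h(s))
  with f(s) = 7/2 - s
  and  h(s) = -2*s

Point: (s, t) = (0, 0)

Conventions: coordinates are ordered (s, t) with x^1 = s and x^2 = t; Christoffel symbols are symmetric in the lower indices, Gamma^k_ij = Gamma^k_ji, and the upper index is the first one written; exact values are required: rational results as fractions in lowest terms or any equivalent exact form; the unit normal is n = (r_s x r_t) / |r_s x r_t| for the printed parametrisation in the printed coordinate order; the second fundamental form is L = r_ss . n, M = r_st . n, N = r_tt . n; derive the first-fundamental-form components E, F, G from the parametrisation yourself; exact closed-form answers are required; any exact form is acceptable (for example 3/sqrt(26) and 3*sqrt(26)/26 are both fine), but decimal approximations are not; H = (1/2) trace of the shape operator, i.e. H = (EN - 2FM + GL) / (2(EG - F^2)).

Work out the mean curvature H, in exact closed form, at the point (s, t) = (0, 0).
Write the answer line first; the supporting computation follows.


Answer: H = -2*sqrt(5)/35

f = 7/2, f' = -1, f'' = 0, h' = -2, h'' = 0
E = 5, F = 0, G = 49/4; answer radicand W^2 = 5
unnormalised second-form numerators: l = 0, m = 0, n = -7; L = l/sqrt(5), and similarly M = m/sqrt(W^2), N = n/sqrt(W^2)
H = (E*n - 2*F*m + G*l) / (2*(EG - F^2)*sqrt(W^2)); E*n - 2*F*m + G*l = -35, EG - F^2 = 245/4, so H = (-2/7)/sqrt(5)


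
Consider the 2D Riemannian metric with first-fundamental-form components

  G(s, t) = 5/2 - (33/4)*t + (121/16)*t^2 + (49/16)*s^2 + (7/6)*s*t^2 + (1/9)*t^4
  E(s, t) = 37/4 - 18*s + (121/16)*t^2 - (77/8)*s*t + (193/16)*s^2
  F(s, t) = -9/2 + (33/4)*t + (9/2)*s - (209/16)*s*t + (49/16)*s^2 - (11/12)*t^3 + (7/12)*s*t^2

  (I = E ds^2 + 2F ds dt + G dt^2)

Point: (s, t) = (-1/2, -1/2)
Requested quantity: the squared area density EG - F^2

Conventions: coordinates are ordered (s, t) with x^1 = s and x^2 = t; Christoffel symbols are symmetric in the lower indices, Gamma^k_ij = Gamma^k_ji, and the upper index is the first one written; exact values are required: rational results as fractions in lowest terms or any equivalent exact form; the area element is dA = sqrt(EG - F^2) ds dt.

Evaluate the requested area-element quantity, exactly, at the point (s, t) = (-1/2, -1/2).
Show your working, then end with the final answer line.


E = 83/4, F = -40/3, G = 2633/288; EG - F^2 = 13739/1152

Answer: EG - F^2 = 13739/1152


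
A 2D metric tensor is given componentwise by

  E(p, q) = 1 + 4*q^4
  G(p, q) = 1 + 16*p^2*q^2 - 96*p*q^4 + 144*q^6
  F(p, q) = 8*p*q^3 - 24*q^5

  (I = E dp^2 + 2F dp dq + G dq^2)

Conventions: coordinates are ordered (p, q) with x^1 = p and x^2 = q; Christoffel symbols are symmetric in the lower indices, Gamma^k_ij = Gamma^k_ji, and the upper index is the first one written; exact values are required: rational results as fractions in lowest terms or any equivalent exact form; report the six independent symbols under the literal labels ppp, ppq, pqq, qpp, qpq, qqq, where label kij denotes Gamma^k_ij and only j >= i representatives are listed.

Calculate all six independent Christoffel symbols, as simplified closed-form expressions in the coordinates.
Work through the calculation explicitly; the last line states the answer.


E = 1 + 4*q^4; F = 8*p*q^3 - 24*q^5; G = 1 + 16*p^2*q^2 - 96*p*q^4 + 144*q^6
Gamma^k_ij = (1/2) g^{kl} (d_i g_jl + d_j g_il - d_l g_ij), with g^inv = (1/(EG-F^2)) [[G, -F], [-F, E]]
first partials: E_p = 0, E_q = 16*q^3, F_p = 8*q^3, F_q = 24*p*q^2 - 120*q^4, G_p = 32*p*q^2 - 96*q^4, G_q = 32*p^2*q - 384*p*q^3 + 864*q^5
D = EG - F^2 = 1 + 4*q^4 + 16*p^2*q^2 - 96*p*q^4 + 144*q^6
expanded: Gamma^p_pp = (G E_p - 2F F_p + F E_q)/(2D), Gamma^p_pq = (G E_q - F G_p)/(2D), Gamma^p_qq = (2G F_q - G G_p - F G_q)/(2D), Gamma^q_pp = (2E F_p - E E_q - F E_p)/(2D), Gamma^q_pq = (E G_p - F E_q)/(2D), Gamma^q_qq = (E G_q - 2F F_q + F G_p)/(2D); substitute and cancel common factors

Answer: Gamma_ppp = 0, Gamma_ppq = 8*q^3/(16*p^2*q^2 - 96*p*q^4 + 144*q^6 + 4*q^4 + 1), Gamma_pqq = (8*p*q^2 - 72*q^4)/(16*p^2*q^2 - 96*p*q^4 + 144*q^6 + 4*q^4 + 1), Gamma_qpp = 0, Gamma_qpq = (16*p*q^2 - 48*q^4)/(16*p^2*q^2 - 96*p*q^4 + 144*q^6 + 4*q^4 + 1), Gamma_qqq = (16*p^2*q - 192*p*q^3 + 432*q^5)/(16*p^2*q^2 - 96*p*q^4 + 144*q^6 + 4*q^4 + 1)


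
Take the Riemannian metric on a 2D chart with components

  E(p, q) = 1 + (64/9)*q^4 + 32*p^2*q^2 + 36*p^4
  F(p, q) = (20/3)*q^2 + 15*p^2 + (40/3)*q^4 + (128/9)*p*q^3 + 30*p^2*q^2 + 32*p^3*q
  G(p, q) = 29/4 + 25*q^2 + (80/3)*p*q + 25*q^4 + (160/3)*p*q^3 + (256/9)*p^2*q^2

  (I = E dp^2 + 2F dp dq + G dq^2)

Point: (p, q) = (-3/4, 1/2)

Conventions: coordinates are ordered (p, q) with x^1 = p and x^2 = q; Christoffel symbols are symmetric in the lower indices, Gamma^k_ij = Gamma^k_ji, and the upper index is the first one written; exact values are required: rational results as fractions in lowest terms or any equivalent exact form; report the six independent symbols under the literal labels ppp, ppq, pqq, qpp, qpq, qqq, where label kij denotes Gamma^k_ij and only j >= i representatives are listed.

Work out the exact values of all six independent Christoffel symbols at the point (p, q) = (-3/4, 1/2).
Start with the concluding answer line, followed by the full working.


Answer: Gamma_ppp = -20952/11749, Gamma_ppq = 6208/11749, Gamma_pqq = 2328/11749, Gamma_qpp = -9072/11749, Gamma_qpq = 2688/11749, Gamma_qqq = 1008/11749

E = 9985/576, F = 679/96, G = 65/16 at the point
E_p = -291/4, E_q = 194/9, F_p = -179/36, F_q = 209/24, G_p = 28/3, G_q = 7/2
EG - F^2 = 11749/576;  g^inv = (576/11749) * [[65/16, -679/96], [-679/96, 9985/576]]
first-kind symbols [ij,l] = (1/2)(d_i g_jl + d_j g_il - d_l g_ij): [pp,p] = E_p/2 = -291/8, [pp,q] = F_p - E_q/2 = -63/4, [pq,p] = E_q/2 = 97/9, [pq,q] = G_p/2 = 14/3, [qq,p] = F_q - G_p/2 = 97/24, [qq,q] = G_q/2 = 7/4
Gamma^p_ij = (G*[ij,p] - F*[ij,q])/(EG - F^2), Gamma^q_ij = (E*[ij,q] - F*[ij,p])/(EG - F^2)


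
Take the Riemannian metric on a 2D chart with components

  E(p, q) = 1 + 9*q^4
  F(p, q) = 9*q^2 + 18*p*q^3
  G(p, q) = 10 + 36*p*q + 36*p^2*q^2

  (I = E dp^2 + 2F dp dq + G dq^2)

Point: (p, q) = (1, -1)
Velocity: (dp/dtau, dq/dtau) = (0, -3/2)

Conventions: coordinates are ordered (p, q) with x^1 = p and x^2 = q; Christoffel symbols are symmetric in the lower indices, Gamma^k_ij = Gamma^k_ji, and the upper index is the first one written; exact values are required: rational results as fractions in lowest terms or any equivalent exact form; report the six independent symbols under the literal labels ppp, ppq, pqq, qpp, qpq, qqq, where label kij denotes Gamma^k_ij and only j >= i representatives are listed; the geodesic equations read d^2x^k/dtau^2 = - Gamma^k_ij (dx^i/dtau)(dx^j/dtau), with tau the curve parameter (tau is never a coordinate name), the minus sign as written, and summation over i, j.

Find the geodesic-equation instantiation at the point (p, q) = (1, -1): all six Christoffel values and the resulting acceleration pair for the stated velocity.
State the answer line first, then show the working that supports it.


Answer: Gamma_ppp = 0, Gamma_ppq = -18/19, Gamma_pqq = 18/19, Gamma_qpp = 0, Gamma_qpq = 18/19, Gamma_qqq = -18/19; accelerations (d^2p/dtau^2, d^2q/dtau^2) = (-81/38, 81/38)

E = 10, F = -9, G = 10 at the point
E_p = 0, E_q = -36, F_p = -18, F_q = 36, G_p = 36, G_q = -36
EG - F^2 = 19;  g^inv = (1/19) * [[10, 9], [9, 10]]
first-kind symbols [ij,l] = (1/2)(d_i g_jl + d_j g_il - d_l g_ij): [pp,p] = E_p/2 = 0, [pp,q] = F_p - E_q/2 = 0, [pq,p] = E_q/2 = -18, [pq,q] = G_p/2 = 18, [qq,p] = F_q - G_p/2 = 18, [qq,q] = G_q/2 = -18
Gamma^p_ij = (G*[ij,p] - F*[ij,q])/(EG - F^2), Gamma^q_ij = (E*[ij,q] - F*[ij,p])/(EG - F^2)
Gamma_ppp = 0, Gamma_ppq = -18/19, Gamma_pqq = 18/19, Gamma_qpp = 0, Gamma_qpq = 18/19, Gamma_qqq = -18/19
d^2p/dtau^2 = -(Gamma_ppp*(0)^2 + 2*Gamma_ppq*(0)*(-3/2) + Gamma_pqq*(-3/2)^2) = -81/38
d^2q/dtau^2 = -(Gamma_qpp*(0)^2 + 2*Gamma_qpq*(0)*(-3/2) + Gamma_qqq*(-3/2)^2) = 81/38


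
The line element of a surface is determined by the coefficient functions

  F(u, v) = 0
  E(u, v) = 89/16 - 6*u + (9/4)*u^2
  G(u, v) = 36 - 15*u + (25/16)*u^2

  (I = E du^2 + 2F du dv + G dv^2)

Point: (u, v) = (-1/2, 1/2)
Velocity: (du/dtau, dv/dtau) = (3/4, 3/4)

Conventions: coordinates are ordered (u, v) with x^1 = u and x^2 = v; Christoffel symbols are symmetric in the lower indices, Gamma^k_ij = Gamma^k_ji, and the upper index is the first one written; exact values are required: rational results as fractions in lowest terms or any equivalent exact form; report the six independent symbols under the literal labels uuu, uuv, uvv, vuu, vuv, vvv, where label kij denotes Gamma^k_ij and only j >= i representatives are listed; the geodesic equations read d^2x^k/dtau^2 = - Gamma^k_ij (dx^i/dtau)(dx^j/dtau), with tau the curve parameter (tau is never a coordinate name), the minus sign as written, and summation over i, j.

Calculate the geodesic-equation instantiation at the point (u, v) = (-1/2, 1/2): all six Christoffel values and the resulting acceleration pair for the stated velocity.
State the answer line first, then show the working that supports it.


Answer: Gamma_uuu = -33/73, Gamma_uuv = 0, Gamma_uvv = 265/292, Gamma_vuu = 0, Gamma_vuv = -10/53, Gamma_vvv = 0; accelerations (d^2u/dtau^2, d^2v/dtau^2) = (-1197/4672, 45/212)

E = 73/8, F = 0, G = 2809/64 at the point
E_u = -33/4, E_v = 0, F_u = 0, F_v = 0, G_u = -265/16, G_v = 0
EG - F^2 = 205057/512;  g^inv = (512/205057) * [[2809/64, 0], [0, 73/8]]
first-kind symbols [ij,l] = (1/2)(d_i g_jl + d_j g_il - d_l g_ij): [uu,u] = E_u/2 = -33/8, [uu,v] = F_u - E_v/2 = 0, [uv,u] = E_v/2 = 0, [uv,v] = G_u/2 = -265/32, [vv,u] = F_v - G_u/2 = 265/32, [vv,v] = G_v/2 = 0
Gamma^u_ij = (G*[ij,u] - F*[ij,v])/(EG - F^2), Gamma^v_ij = (E*[ij,v] - F*[ij,u])/(EG - F^2)
Gamma_uuu = -33/73, Gamma_uuv = 0, Gamma_uvv = 265/292, Gamma_vuu = 0, Gamma_vuv = -10/53, Gamma_vvv = 0
d^2u/dtau^2 = -(Gamma_uuu*(3/4)^2 + 2*Gamma_uuv*(3/4)*(3/4) + Gamma_uvv*(3/4)^2) = -1197/4672
d^2v/dtau^2 = -(Gamma_vuu*(3/4)^2 + 2*Gamma_vuv*(3/4)*(3/4) + Gamma_vvv*(3/4)^2) = 45/212


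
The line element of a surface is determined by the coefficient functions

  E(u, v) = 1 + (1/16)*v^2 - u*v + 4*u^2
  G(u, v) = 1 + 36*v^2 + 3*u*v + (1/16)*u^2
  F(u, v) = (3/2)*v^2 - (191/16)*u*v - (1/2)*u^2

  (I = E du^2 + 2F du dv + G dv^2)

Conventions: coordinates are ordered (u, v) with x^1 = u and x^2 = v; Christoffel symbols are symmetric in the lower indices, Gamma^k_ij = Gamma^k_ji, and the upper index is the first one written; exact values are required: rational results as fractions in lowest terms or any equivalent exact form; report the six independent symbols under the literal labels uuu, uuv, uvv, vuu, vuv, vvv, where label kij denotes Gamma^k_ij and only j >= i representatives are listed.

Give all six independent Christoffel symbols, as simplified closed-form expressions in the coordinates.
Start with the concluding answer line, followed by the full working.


Answer: Gamma_uuu = (64*u - 8*v)/(65*u^2 + 32*u*v + 577*v^2 + 16), Gamma_uuv = (-8*u + v)/(65*u^2 + 32*u*v + 577*v^2 + 16), Gamma_uvv = (-192*u + 24*v)/(65*u^2 + 32*u*v + 577*v^2 + 16), Gamma_vuu = (-8*u - 192*v)/(65*u^2 + 32*u*v + 577*v^2 + 16), Gamma_vuv = (u + 24*v)/(65*u^2 + 32*u*v + 577*v^2 + 16), Gamma_vvv = (24*u + 576*v)/(65*u^2 + 32*u*v + 577*v^2 + 16)

E = 1 + (1/16)*v^2 - u*v + 4*u^2; F = (3/2)*v^2 - (191/16)*u*v - (1/2)*u^2; G = 1 + 36*v^2 + 3*u*v + (1/16)*u^2
Gamma^k_ij = (1/2) g^{kl} (d_i g_jl + d_j g_il - d_l g_ij), with g^inv = (1/(EG-F^2)) [[G, -F], [-F, E]]
first partials: E_u = -v + 8*u, E_v = (1/8)*v - u, F_u = -(191/16)*v - u, F_v = 3*v - (191/16)*u, G_u = 3*v + (1/8)*u, G_v = 72*v + 3*u
D = EG - F^2 = 1 + (577/16)*v^2 + 2*u*v + (65/16)*u^2
expanded: Gamma^u_uu = (G E_u - 2F F_u + F E_v)/(2D), Gamma^u_uv = (G E_v - F G_u)/(2D), Gamma^u_vv = (2G F_v - G G_u - F G_v)/(2D), Gamma^v_uu = (2E F_u - E E_v - F E_u)/(2D), Gamma^v_uv = (E G_u - F E_v)/(2D), Gamma^v_vv = (E G_v - 2F F_v + F G_u)/(2D); substitute and cancel common factors


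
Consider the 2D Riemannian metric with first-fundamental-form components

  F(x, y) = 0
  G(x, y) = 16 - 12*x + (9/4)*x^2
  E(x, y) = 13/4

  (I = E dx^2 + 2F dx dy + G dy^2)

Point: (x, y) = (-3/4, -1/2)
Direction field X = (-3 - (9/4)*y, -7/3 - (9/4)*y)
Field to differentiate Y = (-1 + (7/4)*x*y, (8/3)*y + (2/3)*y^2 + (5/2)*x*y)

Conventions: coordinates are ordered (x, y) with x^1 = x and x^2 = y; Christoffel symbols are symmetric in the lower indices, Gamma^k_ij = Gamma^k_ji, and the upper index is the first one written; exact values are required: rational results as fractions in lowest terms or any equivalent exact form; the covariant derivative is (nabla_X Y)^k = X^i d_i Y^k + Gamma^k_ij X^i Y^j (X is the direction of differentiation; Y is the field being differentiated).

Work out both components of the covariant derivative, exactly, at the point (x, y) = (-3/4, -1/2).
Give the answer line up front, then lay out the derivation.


Answer: (nabla_X Y)^x = 77507/19968, (nabla_X Y)^y = 7657/3936

E = 13/4, F = 0, G = 1681/64 at the point
E_x = 0, E_y = 0, F_x = 0, F_y = 0, G_x = -123/8, G_y = 0
EG - F^2 = 21853/256;  g^inv = (256/21853) * [[1681/64, 0], [0, 13/4]]
first-kind symbols [ij,l] = (1/2)(d_i g_jl + d_j g_il - d_l g_ij): [xx,x] = E_x/2 = 0, [xx,y] = F_x - E_y/2 = 0, [xy,x] = E_y/2 = 0, [xy,y] = G_x/2 = -123/16, [yy,x] = F_y - G_x/2 = 123/16, [yy,y] = G_y/2 = 0
Gamma^x_ij = (G*[ij,x] - F*[ij,y])/(EG - F^2), Gamma^y_ij = (E*[ij,y] - F*[ij,x])/(EG - F^2)
Gamma_xxx = 0, Gamma_xxy = 0, Gamma_xyy = 123/52, Gamma_yxx = 0, Gamma_yxy = -12/41, Gamma_yyy = 0
X = (-15/8, -29/24), Y = (-11/32, -11/48) at the point


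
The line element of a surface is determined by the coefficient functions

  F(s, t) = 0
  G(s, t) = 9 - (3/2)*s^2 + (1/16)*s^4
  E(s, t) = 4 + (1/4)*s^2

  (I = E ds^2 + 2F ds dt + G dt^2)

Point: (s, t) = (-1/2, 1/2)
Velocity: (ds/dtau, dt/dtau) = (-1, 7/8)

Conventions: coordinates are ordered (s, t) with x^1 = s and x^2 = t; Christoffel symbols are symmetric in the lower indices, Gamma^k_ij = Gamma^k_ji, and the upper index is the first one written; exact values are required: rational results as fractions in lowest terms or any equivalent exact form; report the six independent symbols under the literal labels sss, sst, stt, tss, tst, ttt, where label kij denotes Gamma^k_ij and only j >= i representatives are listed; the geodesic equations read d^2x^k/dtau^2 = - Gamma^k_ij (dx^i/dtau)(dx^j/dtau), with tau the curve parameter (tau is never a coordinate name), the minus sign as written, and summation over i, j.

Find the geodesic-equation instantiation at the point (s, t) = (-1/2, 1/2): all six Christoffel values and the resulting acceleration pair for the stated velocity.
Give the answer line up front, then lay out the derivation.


Answer: Gamma_sss = -2/65, Gamma_sst = 0, Gamma_stt = -47/260, Gamma_tss = 0, Gamma_tst = 4/47, Gamma_ttt = 0; accelerations (d^2s/dtau^2, d^2t/dtau^2) = (563/3328, 7/47)

E = 65/16, F = 0, G = 2209/256 at the point
E_s = -1/4, E_t = 0, F_s = 0, F_t = 0, G_s = 47/32, G_t = 0
EG - F^2 = 143585/4096;  g^inv = (4096/143585) * [[2209/256, 0], [0, 65/16]]
first-kind symbols [ij,l] = (1/2)(d_i g_jl + d_j g_il - d_l g_ij): [ss,s] = E_s/2 = -1/8, [ss,t] = F_s - E_t/2 = 0, [st,s] = E_t/2 = 0, [st,t] = G_s/2 = 47/64, [tt,s] = F_t - G_s/2 = -47/64, [tt,t] = G_t/2 = 0
Gamma^s_ij = (G*[ij,s] - F*[ij,t])/(EG - F^2), Gamma^t_ij = (E*[ij,t] - F*[ij,s])/(EG - F^2)
Gamma_sss = -2/65, Gamma_sst = 0, Gamma_stt = -47/260, Gamma_tss = 0, Gamma_tst = 4/47, Gamma_ttt = 0
d^2s/dtau^2 = -(Gamma_sss*(-1)^2 + 2*Gamma_sst*(-1)*(7/8) + Gamma_stt*(7/8)^2) = 563/3328
d^2t/dtau^2 = -(Gamma_tss*(-1)^2 + 2*Gamma_tst*(-1)*(7/8) + Gamma_ttt*(7/8)^2) = 7/47


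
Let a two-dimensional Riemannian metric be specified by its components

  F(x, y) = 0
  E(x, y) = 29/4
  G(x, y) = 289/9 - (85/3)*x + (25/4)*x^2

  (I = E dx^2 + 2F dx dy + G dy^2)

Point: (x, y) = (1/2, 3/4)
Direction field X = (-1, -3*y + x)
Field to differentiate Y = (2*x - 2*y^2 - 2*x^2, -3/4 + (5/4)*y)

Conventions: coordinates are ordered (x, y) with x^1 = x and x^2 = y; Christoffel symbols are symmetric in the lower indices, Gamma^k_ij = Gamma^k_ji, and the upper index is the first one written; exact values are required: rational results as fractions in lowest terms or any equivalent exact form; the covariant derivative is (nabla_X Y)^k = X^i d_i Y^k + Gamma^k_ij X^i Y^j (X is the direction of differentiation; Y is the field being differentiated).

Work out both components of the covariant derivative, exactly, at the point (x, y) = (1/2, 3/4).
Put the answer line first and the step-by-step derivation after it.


Answer: (nabla_X Y)^x = 17633/3712, (nabla_X Y)^y = -1145/424

E = 29/4, F = 0, G = 2809/144 at the point
E_x = 0, E_y = 0, F_x = 0, F_y = 0, G_x = -265/12, G_y = 0
EG - F^2 = 81461/576;  g^inv = (576/81461) * [[2809/144, 0], [0, 29/4]]
first-kind symbols [ij,l] = (1/2)(d_i g_jl + d_j g_il - d_l g_ij): [xx,x] = E_x/2 = 0, [xx,y] = F_x - E_y/2 = 0, [xy,x] = E_y/2 = 0, [xy,y] = G_x/2 = -265/24, [yy,x] = F_y - G_x/2 = 265/24, [yy,y] = G_y/2 = 0
Gamma^x_ij = (G*[ij,x] - F*[ij,y])/(EG - F^2), Gamma^y_ij = (E*[ij,y] - F*[ij,x])/(EG - F^2)
Gamma_xxx = 0, Gamma_xxy = 0, Gamma_xyy = 265/174, Gamma_yxx = 0, Gamma_yxy = -30/53, Gamma_yyy = 0
X = (-1, -7/4), Y = (-5/8, 3/16) at the point


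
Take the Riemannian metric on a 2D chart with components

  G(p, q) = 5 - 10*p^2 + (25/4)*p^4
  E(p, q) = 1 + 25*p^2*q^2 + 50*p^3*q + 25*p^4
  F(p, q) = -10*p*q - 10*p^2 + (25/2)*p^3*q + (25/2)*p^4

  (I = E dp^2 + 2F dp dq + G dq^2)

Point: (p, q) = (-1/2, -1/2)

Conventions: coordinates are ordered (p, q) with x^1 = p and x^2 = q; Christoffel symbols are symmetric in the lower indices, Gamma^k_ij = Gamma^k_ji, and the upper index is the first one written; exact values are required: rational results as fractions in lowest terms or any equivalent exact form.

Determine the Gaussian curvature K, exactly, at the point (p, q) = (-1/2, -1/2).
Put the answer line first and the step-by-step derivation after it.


Answer: K = -1024/13689

E = 29/4, F = -55/16, G = 185/64, EG - F^2 = 585/64 at the point
E_p = -75/2, E_q = -25/2, F_p = 65/16, F_q = 55/16, G_p = 55/8, G_q = 0
E_qq = 25/2, F_pq = -5/8, G_pp = -5/4
Compute both Brioschi determinants and normalise by (EG - F^2)^2.
M1 = [[-E_qq/2 + F_pq - G_pp/2, E_p/2, F_p - E_q/2], [F_q - G_p/2, E, F], [G_q/2, F, G]] = [[-25/4, -75/4, 165/16], [0, 29/4, -55/16], [0, -55/16, 185/64]]; det M1 = -14625/256
M2 = [[0, E_q/2, G_p/2], [E_q/2, E, F], [G_p/2, F, G]] = [[0, -25/4, 55/16], [-25/4, 29/4, -55/16], [55/16, -55/16, 185/64]]; det M2 = -13025/256
det M1 - det M2 = -25/4; K = -25/4 / (585/64)^2 = -1024/13689


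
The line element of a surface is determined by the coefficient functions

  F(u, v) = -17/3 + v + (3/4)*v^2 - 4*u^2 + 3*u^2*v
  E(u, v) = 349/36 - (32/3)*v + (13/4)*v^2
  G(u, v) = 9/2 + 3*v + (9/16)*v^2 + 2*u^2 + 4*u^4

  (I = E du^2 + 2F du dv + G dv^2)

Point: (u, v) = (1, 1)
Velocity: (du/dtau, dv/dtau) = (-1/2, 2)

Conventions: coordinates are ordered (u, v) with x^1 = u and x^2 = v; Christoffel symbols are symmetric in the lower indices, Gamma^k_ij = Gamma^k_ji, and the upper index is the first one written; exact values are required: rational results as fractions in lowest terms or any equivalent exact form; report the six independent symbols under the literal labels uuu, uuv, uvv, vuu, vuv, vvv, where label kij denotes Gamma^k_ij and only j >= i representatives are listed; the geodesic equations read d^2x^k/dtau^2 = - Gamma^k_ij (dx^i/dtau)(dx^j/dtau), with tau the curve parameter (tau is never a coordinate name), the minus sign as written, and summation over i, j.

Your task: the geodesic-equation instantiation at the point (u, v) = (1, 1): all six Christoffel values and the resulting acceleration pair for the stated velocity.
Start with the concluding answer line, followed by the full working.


Answer: Gamma_uuu = 118/2263, Gamma_uuv = 11445/4526, Gamma_uvv = -30609/4526, Gamma_vuu = 164/6789, Gamma_vuv = 3610/2263, Gamma_vvv = -5019/2263; accelerations (d^2u/dtau^2, d^2v/dtau^2) = (145267/4526, 81847/6789)

E = 41/18, F = -59/12, G = 225/16 at the point
E_u = 0, E_v = -25/6, F_u = -2, F_v = 11/2, G_u = 20, G_v = 33/8
EG - F^2 = 2263/288;  g^inv = (288/2263) * [[225/16, 59/12], [59/12, 41/18]]
first-kind symbols [ij,l] = (1/2)(d_i g_jl + d_j g_il - d_l g_ij): [uu,u] = E_u/2 = 0, [uu,v] = F_u - E_v/2 = 1/12, [uv,u] = E_v/2 = -25/12, [uv,v] = G_u/2 = 10, [vv,u] = F_v - G_u/2 = -9/2, [vv,v] = G_v/2 = 33/16
Gamma^u_ij = (G*[ij,u] - F*[ij,v])/(EG - F^2), Gamma^v_ij = (E*[ij,v] - F*[ij,u])/(EG - F^2)
Gamma_uuu = 118/2263, Gamma_uuv = 11445/4526, Gamma_uvv = -30609/4526, Gamma_vuu = 164/6789, Gamma_vuv = 3610/2263, Gamma_vvv = -5019/2263
d^2u/dtau^2 = -(Gamma_uuu*(-1/2)^2 + 2*Gamma_uuv*(-1/2)*(2) + Gamma_uvv*(2)^2) = 145267/4526
d^2v/dtau^2 = -(Gamma_vuu*(-1/2)^2 + 2*Gamma_vuv*(-1/2)*(2) + Gamma_vvv*(2)^2) = 81847/6789


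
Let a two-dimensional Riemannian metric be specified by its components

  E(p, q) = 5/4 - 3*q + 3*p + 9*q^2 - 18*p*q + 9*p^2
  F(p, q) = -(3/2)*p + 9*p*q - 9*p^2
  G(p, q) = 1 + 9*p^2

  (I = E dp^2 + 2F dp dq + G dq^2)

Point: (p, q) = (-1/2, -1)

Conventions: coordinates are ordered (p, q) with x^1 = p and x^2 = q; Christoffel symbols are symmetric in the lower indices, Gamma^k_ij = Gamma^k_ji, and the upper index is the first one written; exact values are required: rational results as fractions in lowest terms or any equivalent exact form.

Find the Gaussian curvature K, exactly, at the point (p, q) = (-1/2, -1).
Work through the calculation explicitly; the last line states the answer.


E = 5, F = 3, G = 13/4, EG - F^2 = 29/4 at the point
E_p = 12, E_q = -12, F_p = -3/2, F_q = -9/2, G_p = -9, G_q = 0
E_qq = 18, F_pq = 9, G_pp = 18
By Brioschi, K is (det M1 - det M2) divided by (EG - F^2) squared.
M1 = [[-E_qq/2 + F_pq - G_pp/2, E_p/2, F_p - E_q/2], [F_q - G_p/2, E, F], [G_q/2, F, G]] = [[-9, 6, 9/2], [0, 5, 3], [0, 3, 13/4]]; det M1 = -261/4
M2 = [[0, E_q/2, G_p/2], [E_q/2, E, F], [G_p/2, F, G]] = [[0, -6, -9/2], [-6, 5, 3], [-9/2, 3, 13/4]]; det M2 = -225/4
det M1 - det M2 = -9; K = -9 / (29/4)^2 = -144/841

Answer: K = -144/841


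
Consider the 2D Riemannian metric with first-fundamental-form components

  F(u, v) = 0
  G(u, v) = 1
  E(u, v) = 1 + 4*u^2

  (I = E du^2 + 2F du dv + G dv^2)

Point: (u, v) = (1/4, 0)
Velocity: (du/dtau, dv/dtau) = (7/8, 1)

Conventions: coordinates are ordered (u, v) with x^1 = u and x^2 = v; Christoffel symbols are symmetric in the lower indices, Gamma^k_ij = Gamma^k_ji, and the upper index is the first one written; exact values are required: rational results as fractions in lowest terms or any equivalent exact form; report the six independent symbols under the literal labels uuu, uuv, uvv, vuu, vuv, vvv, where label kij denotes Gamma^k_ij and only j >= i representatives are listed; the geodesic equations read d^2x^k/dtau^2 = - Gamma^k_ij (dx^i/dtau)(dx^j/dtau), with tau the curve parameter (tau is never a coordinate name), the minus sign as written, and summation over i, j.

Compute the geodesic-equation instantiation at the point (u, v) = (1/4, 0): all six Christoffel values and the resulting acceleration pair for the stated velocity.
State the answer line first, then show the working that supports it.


Answer: Gamma_uuu = 4/5, Gamma_uuv = 0, Gamma_uvv = 0, Gamma_vuu = 0, Gamma_vuv = 0, Gamma_vvv = 0; accelerations (d^2u/dtau^2, d^2v/dtau^2) = (-49/80, 0)

E = 5/4, F = 0, G = 1 at the point
E_u = 2, E_v = 0, F_u = 0, F_v = 0, G_u = 0, G_v = 0
EG - F^2 = 5/4;  g^inv = (4/5) * [[1, 0], [0, 5/4]]
first-kind symbols [ij,l] = (1/2)(d_i g_jl + d_j g_il - d_l g_ij): [uu,u] = E_u/2 = 1, [uu,v] = F_u - E_v/2 = 0, [uv,u] = E_v/2 = 0, [uv,v] = G_u/2 = 0, [vv,u] = F_v - G_u/2 = 0, [vv,v] = G_v/2 = 0
Gamma^u_ij = (G*[ij,u] - F*[ij,v])/(EG - F^2), Gamma^v_ij = (E*[ij,v] - F*[ij,u])/(EG - F^2)
Gamma_uuu = 4/5, Gamma_uuv = 0, Gamma_uvv = 0, Gamma_vuu = 0, Gamma_vuv = 0, Gamma_vvv = 0
d^2u/dtau^2 = -(Gamma_uuu*(7/8)^2 + 2*Gamma_uuv*(7/8)*(1) + Gamma_uvv*(1)^2) = -49/80
d^2v/dtau^2 = -(Gamma_vuu*(7/8)^2 + 2*Gamma_vuv*(7/8)*(1) + Gamma_vvv*(1)^2) = 0


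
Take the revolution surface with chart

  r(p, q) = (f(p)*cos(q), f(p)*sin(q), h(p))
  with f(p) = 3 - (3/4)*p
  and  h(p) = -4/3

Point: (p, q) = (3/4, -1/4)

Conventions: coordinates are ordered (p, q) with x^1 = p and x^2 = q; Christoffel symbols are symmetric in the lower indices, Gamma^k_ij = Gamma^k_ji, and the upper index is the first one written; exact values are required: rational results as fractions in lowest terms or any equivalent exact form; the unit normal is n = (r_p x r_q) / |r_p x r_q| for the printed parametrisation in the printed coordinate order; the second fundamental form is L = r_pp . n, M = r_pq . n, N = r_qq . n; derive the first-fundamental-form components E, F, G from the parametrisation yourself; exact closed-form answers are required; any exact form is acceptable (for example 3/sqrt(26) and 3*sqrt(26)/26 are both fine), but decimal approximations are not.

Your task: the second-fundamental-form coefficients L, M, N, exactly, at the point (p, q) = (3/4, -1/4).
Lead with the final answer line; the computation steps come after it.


Answer: L = 0, M = 0, N = 0

f = 39/16, f' = -3/4, f'' = 0, h' = 0, h'' = 0
E = 9/16, F = 0, G = 1521/256; answer radicand W^2 = 9/16
unnormalised second-form numerators: l = 0, m = 0, n = 0; L = l/sqrt(9/16), and similarly M = m/sqrt(W^2), N = n/sqrt(W^2)


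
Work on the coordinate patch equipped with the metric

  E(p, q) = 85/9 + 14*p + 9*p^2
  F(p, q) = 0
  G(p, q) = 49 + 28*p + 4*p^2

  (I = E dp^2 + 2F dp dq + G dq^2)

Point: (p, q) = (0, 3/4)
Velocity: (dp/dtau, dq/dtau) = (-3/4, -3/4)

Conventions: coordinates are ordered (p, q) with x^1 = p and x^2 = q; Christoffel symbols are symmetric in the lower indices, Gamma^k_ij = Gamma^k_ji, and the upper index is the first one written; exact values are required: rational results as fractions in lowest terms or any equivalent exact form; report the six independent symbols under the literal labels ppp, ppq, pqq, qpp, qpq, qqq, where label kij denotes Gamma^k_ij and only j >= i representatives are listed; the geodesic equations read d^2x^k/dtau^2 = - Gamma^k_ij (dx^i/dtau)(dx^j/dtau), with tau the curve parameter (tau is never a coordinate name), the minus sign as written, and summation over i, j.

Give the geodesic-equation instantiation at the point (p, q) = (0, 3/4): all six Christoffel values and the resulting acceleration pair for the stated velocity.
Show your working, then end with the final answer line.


E = 85/9, F = 0, G = 49 at the point
E_p = 14, E_q = 0, F_p = 0, F_q = 0, G_p = 28, G_q = 0
EG - F^2 = 4165/9;  g^inv = (9/4165) * [[49, 0], [0, 85/9]]
first-kind symbols [ij,l] = (1/2)(d_i g_jl + d_j g_il - d_l g_ij): [pp,p] = E_p/2 = 7, [pp,q] = F_p - E_q/2 = 0, [pq,p] = E_q/2 = 0, [pq,q] = G_p/2 = 14, [qq,p] = F_q - G_p/2 = -14, [qq,q] = G_q/2 = 0
Gamma^p_ij = (G*[ij,p] - F*[ij,q])/(EG - F^2), Gamma^q_ij = (E*[ij,q] - F*[ij,p])/(EG - F^2)
Gamma_ppp = 63/85, Gamma_ppq = 0, Gamma_pqq = -126/85, Gamma_qpp = 0, Gamma_qpq = 2/7, Gamma_qqq = 0
d^2p/dtau^2 = -(Gamma_ppp*(-3/4)^2 + 2*Gamma_ppq*(-3/4)*(-3/4) + Gamma_pqq*(-3/4)^2) = 567/1360
d^2q/dtau^2 = -(Gamma_qpp*(-3/4)^2 + 2*Gamma_qpq*(-3/4)*(-3/4) + Gamma_qqq*(-3/4)^2) = -9/28

Answer: Gamma_ppp = 63/85, Gamma_ppq = 0, Gamma_pqq = -126/85, Gamma_qpp = 0, Gamma_qpq = 2/7, Gamma_qqq = 0; accelerations (d^2p/dtau^2, d^2q/dtau^2) = (567/1360, -9/28)
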